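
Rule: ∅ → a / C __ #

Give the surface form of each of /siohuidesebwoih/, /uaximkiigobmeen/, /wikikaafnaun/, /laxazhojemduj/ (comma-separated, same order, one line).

/siohuidesebwoih/: the form ends in the consonant /h/, so [a] is inserted word-finally. → [siohuidesebwoiha].
/uaximkiigobmeen/: the form ends in the consonant /n/, so [a] is inserted word-finally. → [uaximkiigobmeena].
/wikikaafnaun/: the form ends in the consonant /n/, so [a] is inserted word-finally. → [wikikaafnauna].
/laxazhojemduj/: the form ends in the consonant /j/, so [a] is inserted word-finally. → [laxazhojemduja].

siohuidesebwoiha, uaximkiigobmeena, wikikaafnauna, laxazhojemduja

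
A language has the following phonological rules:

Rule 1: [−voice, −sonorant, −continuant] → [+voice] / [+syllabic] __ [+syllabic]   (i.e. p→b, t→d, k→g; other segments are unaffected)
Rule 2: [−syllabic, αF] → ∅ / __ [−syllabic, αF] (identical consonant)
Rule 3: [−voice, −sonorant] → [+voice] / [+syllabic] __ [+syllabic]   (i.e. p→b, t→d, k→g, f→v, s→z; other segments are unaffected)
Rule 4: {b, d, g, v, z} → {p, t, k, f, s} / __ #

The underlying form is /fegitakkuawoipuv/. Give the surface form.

Rule 1 (intervocalic voicing): /t/ is a voiceless stop between vowels /i/ and /a/, so it voices to [d]. /p/ is a voiceless stop between vowels /i/ and /u/, so it voices to [b]. /fegitakkuawoipuv/ → fegidakkuawoibuv.
Rule 2 (degemination): /kk/ is a geminate; the first /k/ deletes. /fegidakkuawoibuv/ → fegidakuawoibuv.
Rule 3 (intervocalic voicing): /k/ is a voiceless obstruent between vowels /a/ and /u/, so it voices to [g]. /fegidakuawoibuv/ → fegidaguawoibuv.
Rule 4 (final devoicing): /v/ is a voiced obstruent in word-final position, so it devoices to [f]. /fegidaguawoibuv/ → fegidaguawoibuf.

fegidaguawoibuf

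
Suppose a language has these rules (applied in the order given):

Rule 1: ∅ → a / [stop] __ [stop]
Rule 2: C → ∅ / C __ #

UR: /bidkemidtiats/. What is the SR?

Rule 1 (stop-cluster a-epenthesis): /d/ and /k/ form a stop–stop cluster, so [a] is inserted between them. /d/ and /t/ form a stop–stop cluster, so [a] is inserted between them. /bidkemidtiats/ → bidakemidatiats.
Rule 2 (final cluster simplification): /s/ is the second consonant of a word-final cluster /ts/, so it deletes. /bidakemidatiats/ → bidakemidatiat.

bidakemidatiat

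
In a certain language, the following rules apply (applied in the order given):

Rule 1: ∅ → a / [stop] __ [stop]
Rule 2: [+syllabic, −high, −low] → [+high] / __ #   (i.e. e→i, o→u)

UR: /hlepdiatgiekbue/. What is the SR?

hlepadiatagiekabui

Rule 1 (stop-cluster a-epenthesis): /p/ and /d/ form a stop–stop cluster, so [a] is inserted between them. /t/ and /g/ form a stop–stop cluster, so [a] is inserted between them. /k/ and /b/ form a stop–stop cluster, so [a] is inserted between them. /hlepdiatgiekbue/ → hlepadiatagiekabue.
Rule 2 (final vowel raising): /e/ is a mid vowel in word-final position, so it raises to [i]. /hlepadiatagiekabue/ → hlepadiatagiekabui.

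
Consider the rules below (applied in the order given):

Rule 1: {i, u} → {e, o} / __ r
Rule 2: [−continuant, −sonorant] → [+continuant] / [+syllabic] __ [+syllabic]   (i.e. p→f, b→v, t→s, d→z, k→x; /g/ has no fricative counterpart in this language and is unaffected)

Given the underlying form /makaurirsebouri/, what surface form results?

maxaorersevoori

Rule 1 (pre-rhotic lowering): /u/ is a high vowel immediately before /r/, so it lowers to [o]. /i/ is a high vowel immediately before /r/, so it lowers to [e]. /u/ is a high vowel immediately before /r/, so it lowers to [o]. /makaurirsebouri/ → makaorerseboori.
Rule 2 (intervocalic spirantization): /k/ is a stop between vowels /a/ and /a/, so it spirantizes to the fricative [x]. /b/ is a stop between vowels /e/ and /o/, so it spirantizes to the fricative [v]. /makaorerseboori/ → maxaorersevoori.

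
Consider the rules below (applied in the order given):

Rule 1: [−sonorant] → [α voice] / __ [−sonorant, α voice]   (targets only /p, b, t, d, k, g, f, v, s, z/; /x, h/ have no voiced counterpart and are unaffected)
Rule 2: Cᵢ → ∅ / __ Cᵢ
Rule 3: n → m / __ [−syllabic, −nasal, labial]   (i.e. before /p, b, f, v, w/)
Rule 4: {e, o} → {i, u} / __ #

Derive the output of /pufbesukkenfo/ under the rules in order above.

puvbesukemfu

Rule 1 (regressive voicing assimilation): /f/ precedes the voiced obstruent /b/, so it voices to [v] by assimilation. /pufbesukkenfo/ → puvbesukkenfo.
Rule 2 (degemination): /kk/ is a geminate; the first /k/ deletes. /puvbesukkenfo/ → puvbesukenfo.
Rule 3 (nasal place assimilation): /n/ precedes the labial consonant /f/, so it assimilates in place to [m]. /puvbesukenfo/ → puvbesukemfo.
Rule 4 (final vowel raising): /o/ is a mid vowel in word-final position, so it raises to [u]. /puvbesukemfo/ → puvbesukemfu.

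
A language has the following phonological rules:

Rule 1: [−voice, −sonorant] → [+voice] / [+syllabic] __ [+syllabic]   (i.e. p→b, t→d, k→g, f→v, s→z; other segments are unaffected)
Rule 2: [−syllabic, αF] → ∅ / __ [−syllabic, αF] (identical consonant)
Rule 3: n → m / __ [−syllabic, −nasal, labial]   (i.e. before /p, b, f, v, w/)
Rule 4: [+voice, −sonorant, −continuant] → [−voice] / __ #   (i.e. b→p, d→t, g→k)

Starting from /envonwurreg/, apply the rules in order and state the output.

Rule 1 (intervocalic voicing): no segment meets the environment; /envonwurreg/ is unchanged.
Rule 2 (degemination): /rr/ is a geminate; the first /r/ deletes. /envonwurreg/ → envonwureg.
Rule 3 (nasal place assimilation): /n/ precedes the labial consonant /v/, so it assimilates in place to [m]. /n/ precedes the labial consonant /w/, so it assimilates in place to [m]. /envonwureg/ → emvomwureg.
Rule 4 (final devoicing): /g/ is a voiced stop in word-final position, so it devoices to [k]. /emvomwureg/ → emvomwurek.

emvomwurek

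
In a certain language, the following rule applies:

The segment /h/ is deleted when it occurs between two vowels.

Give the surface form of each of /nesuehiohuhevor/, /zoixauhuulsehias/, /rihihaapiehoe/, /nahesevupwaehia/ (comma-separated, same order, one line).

nesueiouevor, zoixauuulseias, riiaapieoe, naesevupwaeia

/nesuehiohuhevor/: /h/ occurs between vowels /e/ and /i/, so it deletes. /h/ occurs between vowels /o/ and /u/, so it deletes. /h/ occurs between vowels /u/ and /e/, so it deletes. → [nesueiouevor].
/zoixauhuulsehias/: /h/ occurs between vowels /u/ and /u/, so it deletes. /h/ occurs between vowels /e/ and /i/, so it deletes. → [zoixauuulseias].
/rihihaapiehoe/: /h/ occurs between vowels /i/ and /i/, so it deletes. /h/ occurs between vowels /i/ and /a/, so it deletes. /h/ occurs between vowels /e/ and /o/, so it deletes. → [riiaapieoe].
/nahesevupwaehia/: /h/ occurs between vowels /a/ and /e/, so it deletes. /h/ occurs between vowels /e/ and /i/, so it deletes. → [naesevupwaeia].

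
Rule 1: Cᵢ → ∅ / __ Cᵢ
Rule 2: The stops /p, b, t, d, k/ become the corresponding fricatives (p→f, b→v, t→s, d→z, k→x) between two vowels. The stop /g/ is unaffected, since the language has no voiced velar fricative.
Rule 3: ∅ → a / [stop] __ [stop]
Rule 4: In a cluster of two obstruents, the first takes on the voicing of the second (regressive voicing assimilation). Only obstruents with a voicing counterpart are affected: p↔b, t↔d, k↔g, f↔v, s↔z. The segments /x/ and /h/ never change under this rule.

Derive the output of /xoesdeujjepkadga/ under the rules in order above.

Rule 1 (degemination): /jj/ is a geminate; the first /j/ deletes. /xoesdeujjepkadga/ → xoesdeujepkadga.
Rule 2 (intervocalic spirantization): no segment meets the environment; /xoesdeujepkadga/ is unchanged.
Rule 3 (stop-cluster a-epenthesis): /p/ and /k/ form a stop–stop cluster, so [a] is inserted between them. /d/ and /g/ form a stop–stop cluster, so [a] is inserted between them. /xoesdeujepkadga/ → xoesdeujepakadaga.
Rule 4 (regressive voicing assimilation): /s/ precedes the voiced obstruent /d/, so it voices to [z] by assimilation. /xoesdeujepakadaga/ → xoezdeujepakadaga.

xoezdeujepakadaga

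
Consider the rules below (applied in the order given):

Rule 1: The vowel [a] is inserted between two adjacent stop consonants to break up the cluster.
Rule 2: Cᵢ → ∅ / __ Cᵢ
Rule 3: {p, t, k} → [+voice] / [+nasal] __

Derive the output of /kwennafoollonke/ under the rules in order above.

Rule 1 (stop-cluster a-epenthesis): no segment meets the environment; /kwennafoollonke/ is unchanged.
Rule 2 (degemination): /nn/ is a geminate; the first /n/ deletes. /ll/ is a geminate; the first /l/ deletes. /kwennafoollonke/ → kwenafoolonke.
Rule 3 (post-nasal voicing): /k/ is a voiceless stop immediately after the nasal /n/, so it voices to [g]. /kwenafoolonke/ → kwenafoolonge.

kwenafoolonge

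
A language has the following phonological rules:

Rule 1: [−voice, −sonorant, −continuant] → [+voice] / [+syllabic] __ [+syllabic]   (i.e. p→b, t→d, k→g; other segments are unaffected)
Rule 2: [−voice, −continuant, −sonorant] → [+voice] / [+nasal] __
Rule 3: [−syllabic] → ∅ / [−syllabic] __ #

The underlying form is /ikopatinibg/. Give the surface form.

Rule 1 (intervocalic voicing): /k/ is a voiceless stop between vowels /i/ and /o/, so it voices to [g]. /p/ is a voiceless stop between vowels /o/ and /a/, so it voices to [b]. /t/ is a voiceless stop between vowels /a/ and /i/, so it voices to [d]. /ikopatinibg/ → igobadinibg.
Rule 2 (post-nasal voicing): no segment meets the environment; /igobadinibg/ is unchanged.
Rule 3 (final cluster simplification): /g/ is the second consonant of a word-final cluster /bg/, so it deletes. /igobadinibg/ → igobadinib.

igobadinib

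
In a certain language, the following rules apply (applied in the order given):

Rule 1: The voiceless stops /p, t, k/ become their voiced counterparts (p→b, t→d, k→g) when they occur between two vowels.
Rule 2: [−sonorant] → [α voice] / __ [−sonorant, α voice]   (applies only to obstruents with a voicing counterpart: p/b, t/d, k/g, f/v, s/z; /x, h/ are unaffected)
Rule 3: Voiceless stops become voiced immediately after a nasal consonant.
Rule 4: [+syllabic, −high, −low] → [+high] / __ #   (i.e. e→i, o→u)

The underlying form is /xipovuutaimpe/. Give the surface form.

xibovuudaimbi

Rule 1 (intervocalic voicing): /p/ is a voiceless stop between vowels /i/ and /o/, so it voices to [b]. /t/ is a voiceless stop between vowels /u/ and /a/, so it voices to [d]. /xipovuutaimpe/ → xibovuudaimpe.
Rule 2 (regressive voicing assimilation): no segment meets the environment; /xibovuudaimpe/ is unchanged.
Rule 3 (post-nasal voicing): /p/ is a voiceless stop immediately after the nasal /m/, so it voices to [b]. /xibovuudaimpe/ → xibovuudaimbe.
Rule 4 (final vowel raising): /e/ is a mid vowel in word-final position, so it raises to [i]. /xibovuudaimbe/ → xibovuudaimbi.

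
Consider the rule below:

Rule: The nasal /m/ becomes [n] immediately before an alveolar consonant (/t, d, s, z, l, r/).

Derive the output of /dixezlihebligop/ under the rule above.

dixezlihebligop

No segment of /dixezlihebligop/ meets the structural description of the rule, so the form surfaces unchanged.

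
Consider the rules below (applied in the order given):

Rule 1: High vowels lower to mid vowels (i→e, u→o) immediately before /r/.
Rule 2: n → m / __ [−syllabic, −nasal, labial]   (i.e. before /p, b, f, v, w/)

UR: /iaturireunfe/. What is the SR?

Rule 1 (pre-rhotic lowering): /u/ is a high vowel immediately before /r/, so it lowers to [o]. /i/ is a high vowel immediately before /r/, so it lowers to [e]. /iaturireunfe/ → iatorereunfe.
Rule 2 (nasal place assimilation): /n/ precedes the labial consonant /f/, so it assimilates in place to [m]. /iatorereunfe/ → iatorereumfe.

iatorereumfe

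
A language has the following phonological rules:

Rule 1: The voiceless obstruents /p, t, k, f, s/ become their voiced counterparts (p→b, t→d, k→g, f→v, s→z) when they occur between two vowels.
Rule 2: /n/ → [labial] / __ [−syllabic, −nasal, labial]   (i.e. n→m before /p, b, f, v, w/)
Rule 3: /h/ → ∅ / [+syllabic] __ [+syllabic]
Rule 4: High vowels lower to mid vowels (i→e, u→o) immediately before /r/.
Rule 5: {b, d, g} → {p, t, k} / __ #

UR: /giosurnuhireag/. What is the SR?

Rule 1 (intervocalic voicing): /s/ is a voiceless obstruent between vowels /o/ and /u/, so it voices to [z]. /giosurnuhireag/ → giozurnuhireag.
Rule 2 (nasal place assimilation): no segment meets the environment; /giozurnuhireag/ is unchanged.
Rule 3 (intervocalic h-deletion): /h/ occurs between vowels /u/ and /i/, so it deletes. /giozurnuhireag/ → giozurnuireag.
Rule 4 (pre-rhotic lowering): /u/ is a high vowel immediately before /r/, so it lowers to [o]. /i/ is a high vowel immediately before /r/, so it lowers to [e]. /giozurnuireag/ → giozornuereag.
Rule 5 (final devoicing): /g/ is a voiced stop in word-final position, so it devoices to [k]. /giozornuereag/ → giozornuereak.

giozornuereak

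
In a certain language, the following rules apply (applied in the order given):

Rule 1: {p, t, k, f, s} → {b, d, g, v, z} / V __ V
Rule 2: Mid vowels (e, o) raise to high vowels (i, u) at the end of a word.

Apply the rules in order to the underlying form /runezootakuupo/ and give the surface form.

Rule 1 (intervocalic voicing): /t/ is a voiceless obstruent between vowels /o/ and /a/, so it voices to [d]. /k/ is a voiceless obstruent between vowels /a/ and /u/, so it voices to [g]. /p/ is a voiceless obstruent between vowels /u/ and /o/, so it voices to [b]. /runezootakuupo/ → runezoodaguubo.
Rule 2 (final vowel raising): /o/ is a mid vowel in word-final position, so it raises to [u]. /runezoodaguubo/ → runezoodaguubu.

runezoodaguubu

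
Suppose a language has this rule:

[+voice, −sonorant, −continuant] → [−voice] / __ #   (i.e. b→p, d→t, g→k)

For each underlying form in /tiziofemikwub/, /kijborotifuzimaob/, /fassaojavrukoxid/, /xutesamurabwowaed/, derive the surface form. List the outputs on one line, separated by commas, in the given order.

tiziofemikwup, kijborotifuzimaop, fassaojavrukoxit, xutesamurabwowaet

/tiziofemikwub/: /b/ is a voiced stop in word-final position, so it devoices to [p]. → [tiziofemikwup].
/kijborotifuzimaob/: /b/ is a voiced stop in word-final position, so it devoices to [p]. → [kijborotifuzimaop].
/fassaojavrukoxid/: /d/ is a voiced stop in word-final position, so it devoices to [t]. → [fassaojavrukoxit].
/xutesamurabwowaed/: /d/ is a voiced stop in word-final position, so it devoices to [t]. → [xutesamurabwowaet].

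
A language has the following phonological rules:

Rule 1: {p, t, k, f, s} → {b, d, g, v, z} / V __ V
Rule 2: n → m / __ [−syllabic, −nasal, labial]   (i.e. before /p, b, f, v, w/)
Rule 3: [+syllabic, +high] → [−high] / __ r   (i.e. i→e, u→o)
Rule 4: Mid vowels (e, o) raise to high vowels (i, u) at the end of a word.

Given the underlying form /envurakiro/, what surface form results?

emvorageru

Rule 1 (intervocalic voicing): /k/ is a voiceless obstruent between vowels /a/ and /i/, so it voices to [g]. /envurakiro/ → envuragiro.
Rule 2 (nasal place assimilation): /n/ precedes the labial consonant /v/, so it assimilates in place to [m]. /envuragiro/ → emvuragiro.
Rule 3 (pre-rhotic lowering): /u/ is a high vowel immediately before /r/, so it lowers to [o]. /i/ is a high vowel immediately before /r/, so it lowers to [e]. /emvuragiro/ → emvoragero.
Rule 4 (final vowel raising): /o/ is a mid vowel in word-final position, so it raises to [u]. /emvoragero/ → emvorageru.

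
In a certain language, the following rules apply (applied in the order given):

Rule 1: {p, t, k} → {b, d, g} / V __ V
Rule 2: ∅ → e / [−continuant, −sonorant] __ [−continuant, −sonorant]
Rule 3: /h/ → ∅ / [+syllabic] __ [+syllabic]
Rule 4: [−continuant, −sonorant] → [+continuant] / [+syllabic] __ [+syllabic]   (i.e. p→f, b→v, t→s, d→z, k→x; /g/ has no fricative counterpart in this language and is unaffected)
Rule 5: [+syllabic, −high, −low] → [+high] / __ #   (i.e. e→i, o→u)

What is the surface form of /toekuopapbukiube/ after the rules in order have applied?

Rule 1 (intervocalic voicing): /k/ is a voiceless stop between vowels /e/ and /u/, so it voices to [g]. /p/ is a voiceless stop between vowels /o/ and /a/, so it voices to [b]. /k/ is a voiceless stop between vowels /u/ and /i/, so it voices to [g]. /toekuopapbukiube/ → toeguobapbugiube.
Rule 2 (stop-cluster e-epenthesis): /p/ and /b/ form a stop–stop cluster, so [e] is inserted between them. /toeguobapbugiube/ → toeguobapebugiube.
Rule 3 (intervocalic h-deletion): no segment meets the environment; /toeguobapebugiube/ is unchanged.
Rule 4 (intervocalic spirantization): /b/ is a stop between vowels /o/ and /a/, so it spirantizes to the fricative [v]. /p/ is a stop between vowels /a/ and /e/, so it spirantizes to the fricative [f]. /b/ is a stop between vowels /e/ and /u/, so it spirantizes to the fricative [v]. /b/ is a stop between vowels /u/ and /e/, so it spirantizes to the fricative [v]. /toeguobapebugiube/ → toeguovafevugiuve.
Rule 5 (final vowel raising): /e/ is a mid vowel in word-final position, so it raises to [i]. /toeguovafevugiuve/ → toeguovafevugiuvi.

toeguovafevugiuvi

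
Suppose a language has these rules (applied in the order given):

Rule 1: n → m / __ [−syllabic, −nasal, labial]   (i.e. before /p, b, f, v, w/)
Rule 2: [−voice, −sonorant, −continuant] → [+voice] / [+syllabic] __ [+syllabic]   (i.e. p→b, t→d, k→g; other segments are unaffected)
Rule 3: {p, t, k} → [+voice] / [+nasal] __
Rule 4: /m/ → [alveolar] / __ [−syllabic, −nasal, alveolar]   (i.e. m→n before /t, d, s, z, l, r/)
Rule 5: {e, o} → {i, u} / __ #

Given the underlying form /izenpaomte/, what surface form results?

Rule 1 (nasal place assimilation): /n/ precedes the labial consonant /p/, so it assimilates in place to [m]. /izenpaomte/ → izempaomte.
Rule 2 (intervocalic voicing): no segment meets the environment; /izempaomte/ is unchanged.
Rule 3 (post-nasal voicing): /p/ is a voiceless stop immediately after the nasal /m/, so it voices to [b]. /t/ is a voiceless stop immediately after the nasal /m/, so it voices to [d]. /izempaomte/ → izembaomde.
Rule 4 (nasal place assimilation): /m/ precedes the alveolar consonant /d/, so it assimilates in place to [n]. /izembaomde/ → izembaonde.
Rule 5 (final vowel raising): /e/ is a mid vowel in word-final position, so it raises to [i]. /izembaonde/ → izembaondi.

izembaondi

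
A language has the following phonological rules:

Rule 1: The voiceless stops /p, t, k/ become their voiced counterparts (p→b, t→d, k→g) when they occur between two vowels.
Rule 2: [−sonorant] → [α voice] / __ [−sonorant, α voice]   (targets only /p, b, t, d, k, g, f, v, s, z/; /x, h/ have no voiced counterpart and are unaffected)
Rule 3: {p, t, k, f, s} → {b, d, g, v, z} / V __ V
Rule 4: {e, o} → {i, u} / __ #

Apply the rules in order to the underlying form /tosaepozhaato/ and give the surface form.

Rule 1 (intervocalic voicing): /p/ is a voiceless stop between vowels /e/ and /o/, so it voices to [b]. /t/ is a voiceless stop between vowels /a/ and /o/, so it voices to [d]. /tosaepozhaato/ → tosaebozhaado.
Rule 2 (regressive voicing assimilation): /z/ precedes the voiceless obstruent /h/, so it devoices to [s] by assimilation. /tosaebozhaado/ → tosaeboshaado.
Rule 3 (intervocalic voicing): /s/ is a voiceless obstruent between vowels /o/ and /a/, so it voices to [z]. /tosaeboshaado/ → tozaeboshaado.
Rule 4 (final vowel raising): /o/ is a mid vowel in word-final position, so it raises to [u]. /tozaeboshaado/ → tozaeboshaadu.

tozaeboshaadu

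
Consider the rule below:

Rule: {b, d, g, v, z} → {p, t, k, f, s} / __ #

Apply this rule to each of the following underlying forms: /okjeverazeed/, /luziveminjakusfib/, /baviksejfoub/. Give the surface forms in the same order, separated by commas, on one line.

okjeverazeet, luziveminjakusfip, baviksejfoup

/okjeverazeed/: /d/ is a voiced obstruent in word-final position, so it devoices to [t]. → [okjeverazeet].
/luziveminjakusfib/: /b/ is a voiced obstruent in word-final position, so it devoices to [p]. → [luziveminjakusfip].
/baviksejfoub/: /b/ is a voiced obstruent in word-final position, so it devoices to [p]. → [baviksejfoup].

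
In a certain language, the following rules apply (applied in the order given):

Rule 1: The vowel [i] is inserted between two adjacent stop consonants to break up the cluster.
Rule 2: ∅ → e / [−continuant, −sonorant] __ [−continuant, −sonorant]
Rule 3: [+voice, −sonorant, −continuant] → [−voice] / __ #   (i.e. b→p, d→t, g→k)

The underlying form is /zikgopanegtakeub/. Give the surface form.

zikigopanegitakeup

Rule 1 (stop-cluster i-epenthesis): /k/ and /g/ form a stop–stop cluster, so [i] is inserted between them. /g/ and /t/ form a stop–stop cluster, so [i] is inserted between them. /zikgopanegtakeub/ → zikigopanegitakeub.
Rule 2 (stop-cluster e-epenthesis): no segment meets the environment; /zikigopanegitakeub/ is unchanged.
Rule 3 (final devoicing): /b/ is a voiced stop in word-final position, so it devoices to [p]. /zikigopanegitakeub/ → zikigopanegitakeup.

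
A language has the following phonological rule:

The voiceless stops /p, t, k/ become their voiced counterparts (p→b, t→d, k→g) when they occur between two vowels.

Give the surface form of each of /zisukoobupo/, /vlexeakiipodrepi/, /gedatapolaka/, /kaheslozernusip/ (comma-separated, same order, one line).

/zisukoobupo/: /k/ is a voiceless stop between vowels /u/ and /o/, so it voices to [g]. /p/ is a voiceless stop between vowels /u/ and /o/, so it voices to [b]. → [zisugoobubo].
/vlexeakiipodrepi/: /k/ is a voiceless stop between vowels /a/ and /i/, so it voices to [g]. /p/ is a voiceless stop between vowels /i/ and /o/, so it voices to [b]. /p/ is a voiceless stop between vowels /e/ and /i/, so it voices to [b]. → [vlexeagiibodrebi].
/gedatapolaka/: /t/ is a voiceless stop between vowels /a/ and /a/, so it voices to [d]. /p/ is a voiceless stop between vowels /a/ and /o/, so it voices to [b]. /k/ is a voiceless stop between vowels /a/ and /a/, so it voices to [g]. → [gedadabolaga].
/kaheslozernusip/: the rule's environment is not met; surfaces unchanged as [kaheslozernusip].

zisugoobubo, vlexeagiibodrebi, gedadabolaga, kaheslozernusip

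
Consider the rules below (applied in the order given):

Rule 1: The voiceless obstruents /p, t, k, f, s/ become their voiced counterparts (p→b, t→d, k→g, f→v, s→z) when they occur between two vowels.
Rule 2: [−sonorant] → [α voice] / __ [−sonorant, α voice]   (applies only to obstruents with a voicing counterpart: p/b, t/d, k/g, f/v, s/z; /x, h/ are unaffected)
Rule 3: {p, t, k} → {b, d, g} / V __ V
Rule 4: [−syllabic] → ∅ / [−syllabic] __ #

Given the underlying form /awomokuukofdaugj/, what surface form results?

Rule 1 (intervocalic voicing): /k/ is a voiceless obstruent between vowels /o/ and /u/, so it voices to [g]. /k/ is a voiceless obstruent between vowels /u/ and /o/, so it voices to [g]. /awomokuukofdaugj/ → awomoguugofdaugj.
Rule 2 (regressive voicing assimilation): /f/ precedes the voiced obstruent /d/, so it voices to [v] by assimilation. /awomoguugofdaugj/ → awomoguugovdaugj.
Rule 3 (intervocalic voicing): no segment meets the environment; /awomoguugovdaugj/ is unchanged.
Rule 4 (final cluster simplification): /j/ is the second consonant of a word-final cluster /gj/, so it deletes. /awomoguugovdaugj/ → awomoguugovdaug.

awomoguugovdaug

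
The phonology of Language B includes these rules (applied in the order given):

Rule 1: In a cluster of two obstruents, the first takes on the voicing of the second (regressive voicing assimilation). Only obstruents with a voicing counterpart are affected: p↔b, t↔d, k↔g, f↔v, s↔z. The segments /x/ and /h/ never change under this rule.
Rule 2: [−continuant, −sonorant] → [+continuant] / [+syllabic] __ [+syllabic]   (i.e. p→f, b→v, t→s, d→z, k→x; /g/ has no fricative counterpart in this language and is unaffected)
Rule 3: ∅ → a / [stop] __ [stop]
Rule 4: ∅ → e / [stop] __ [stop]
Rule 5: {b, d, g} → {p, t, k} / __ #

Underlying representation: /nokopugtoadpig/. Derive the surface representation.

noxofukatoatapik

Rule 1 (regressive voicing assimilation): /g/ precedes the voiceless obstruent /t/, so it devoices to [k] by assimilation. /d/ precedes the voiceless obstruent /p/, so it devoices to [t] by assimilation. /nokopugtoadpig/ → nokopuktoatpig.
Rule 2 (intervocalic spirantization): /k/ is a stop between vowels /o/ and /o/, so it spirantizes to the fricative [x]. /p/ is a stop between vowels /o/ and /u/, so it spirantizes to the fricative [f]. /nokopuktoatpig/ → noxofuktoatpig.
Rule 3 (stop-cluster a-epenthesis): /k/ and /t/ form a stop–stop cluster, so [a] is inserted between them. /t/ and /p/ form a stop–stop cluster, so [a] is inserted between them. /noxofuktoatpig/ → noxofukatoatapig.
Rule 4 (stop-cluster e-epenthesis): no segment meets the environment; /noxofukatoatapig/ is unchanged.
Rule 5 (final devoicing): /g/ is a voiced stop in word-final position, so it devoices to [k]. /noxofukatoatapig/ → noxofukatoatapik.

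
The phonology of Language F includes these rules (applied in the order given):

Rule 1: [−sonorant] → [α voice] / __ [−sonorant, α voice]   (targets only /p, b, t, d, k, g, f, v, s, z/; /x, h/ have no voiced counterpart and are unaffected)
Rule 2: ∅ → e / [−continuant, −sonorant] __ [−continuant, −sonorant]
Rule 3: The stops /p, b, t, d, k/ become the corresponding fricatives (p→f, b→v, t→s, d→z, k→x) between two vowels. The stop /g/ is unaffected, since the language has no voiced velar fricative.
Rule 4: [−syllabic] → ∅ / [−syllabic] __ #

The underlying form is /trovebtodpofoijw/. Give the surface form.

trovefesosefofoij

Rule 1 (regressive voicing assimilation): /b/ precedes the voiceless obstruent /t/, so it devoices to [p] by assimilation. /d/ precedes the voiceless obstruent /p/, so it devoices to [t] by assimilation. /trovebtodpofoijw/ → troveptotpofoijw.
Rule 2 (stop-cluster e-epenthesis): /p/ and /t/ form a stop–stop cluster, so [e] is inserted between them. /t/ and /p/ form a stop–stop cluster, so [e] is inserted between them. /troveptotpofoijw/ → trovepetotepofoijw.
Rule 3 (intervocalic spirantization): /p/ is a stop between vowels /e/ and /e/, so it spirantizes to the fricative [f]. /t/ is a stop between vowels /e/ and /o/, so it spirantizes to the fricative [s]. /t/ is a stop between vowels /o/ and /e/, so it spirantizes to the fricative [s]. /p/ is a stop between vowels /e/ and /o/, so it spirantizes to the fricative [f]. /trovepetotepofoijw/ → trovefesosefofoijw.
Rule 4 (final cluster simplification): /w/ is the second consonant of a word-final cluster /jw/, so it deletes. /trovefesosefofoijw/ → trovefesosefofoij.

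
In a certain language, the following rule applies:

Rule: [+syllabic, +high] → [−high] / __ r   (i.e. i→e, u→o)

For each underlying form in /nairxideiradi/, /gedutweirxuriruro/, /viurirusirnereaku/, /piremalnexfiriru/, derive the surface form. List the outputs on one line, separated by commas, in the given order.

/nairxideiradi/: /i/ is a high vowel immediately before /r/, so it lowers to [e]. /i/ is a high vowel immediately before /r/, so it lowers to [e]. → [naerxideeradi].
/gedutweirxuriruro/: /i/ is a high vowel immediately before /r/, so it lowers to [e]. /u/ is a high vowel immediately before /r/, so it lowers to [o]. /i/ is a high vowel immediately before /r/, so it lowers to [e]. /u/ is a high vowel immediately before /r/, so it lowers to [o]. → [gedutweerxoreroro].
/viurirusirnereaku/: /u/ is a high vowel immediately before /r/, so it lowers to [o]. /i/ is a high vowel immediately before /r/, so it lowers to [e]. /i/ is a high vowel immediately before /r/, so it lowers to [e]. → [viorerusernereaku].
/piremalnexfiriru/: /i/ is a high vowel immediately before /r/, so it lowers to [e]. /i/ is a high vowel immediately before /r/, so it lowers to [e]. /i/ is a high vowel immediately before /r/, so it lowers to [e]. → [peremalnexfereru].

naerxideeradi, gedutweerxoreroro, viorerusernereaku, peremalnexfereru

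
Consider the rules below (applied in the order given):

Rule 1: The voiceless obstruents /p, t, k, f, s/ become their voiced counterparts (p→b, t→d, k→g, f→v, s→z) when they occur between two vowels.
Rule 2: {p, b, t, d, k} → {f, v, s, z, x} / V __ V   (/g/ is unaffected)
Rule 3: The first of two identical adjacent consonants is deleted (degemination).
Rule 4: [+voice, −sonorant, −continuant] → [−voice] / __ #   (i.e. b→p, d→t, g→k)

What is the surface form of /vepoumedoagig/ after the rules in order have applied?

Rule 1 (intervocalic voicing): /p/ is a voiceless obstruent between vowels /e/ and /o/, so it voices to [b]. /vepoumedoagig/ → veboumedoagig.
Rule 2 (intervocalic spirantization): /b/ is a stop between vowels /e/ and /o/, so it spirantizes to the fricative [v]. /d/ is a stop between vowels /e/ and /o/, so it spirantizes to the fricative [z]. /veboumedoagig/ → vevoumezoagig.
Rule 3 (degemination): no segment meets the environment; /vevoumezoagig/ is unchanged.
Rule 4 (final devoicing): /g/ is a voiced stop in word-final position, so it devoices to [k]. /vevoumezoagig/ → vevoumezoagik.

vevoumezoagik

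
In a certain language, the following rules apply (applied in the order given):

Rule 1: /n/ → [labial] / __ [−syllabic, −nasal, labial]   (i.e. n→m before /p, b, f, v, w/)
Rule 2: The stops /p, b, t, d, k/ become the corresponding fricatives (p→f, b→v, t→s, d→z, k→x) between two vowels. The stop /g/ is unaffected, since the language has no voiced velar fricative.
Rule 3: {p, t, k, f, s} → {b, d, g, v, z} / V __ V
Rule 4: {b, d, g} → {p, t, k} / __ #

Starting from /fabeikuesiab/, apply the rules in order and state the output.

Rule 1 (nasal place assimilation): no segment meets the environment; /fabeikuesiab/ is unchanged.
Rule 2 (intervocalic spirantization): /b/ is a stop between vowels /a/ and /e/, so it spirantizes to the fricative [v]. /k/ is a stop between vowels /i/ and /u/, so it spirantizes to the fricative [x]. /fabeikuesiab/ → faveixuesiab.
Rule 3 (intervocalic voicing): /s/ is a voiceless obstruent between vowels /e/ and /i/, so it voices to [z]. /faveixuesiab/ → faveixueziab.
Rule 4 (final devoicing): /b/ is a voiced stop in word-final position, so it devoices to [p]. /faveixueziab/ → faveixueziap.

faveixueziap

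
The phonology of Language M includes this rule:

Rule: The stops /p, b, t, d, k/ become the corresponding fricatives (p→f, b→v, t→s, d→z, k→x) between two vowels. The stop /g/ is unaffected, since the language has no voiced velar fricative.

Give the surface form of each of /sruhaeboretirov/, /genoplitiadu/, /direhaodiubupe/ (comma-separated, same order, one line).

/sruhaeboretirov/: /b/ is a stop between vowels /e/ and /o/, so it spirantizes to the fricative [v]. /t/ is a stop between vowels /e/ and /i/, so it spirantizes to the fricative [s]. → [sruhaevoresirov].
/genoplitiadu/: /t/ is a stop between vowels /i/ and /i/, so it spirantizes to the fricative [s]. /d/ is a stop between vowels /a/ and /u/, so it spirantizes to the fricative [z]. → [genoplisiazu].
/direhaodiubupe/: /d/ is a stop between vowels /o/ and /i/, so it spirantizes to the fricative [z]. /b/ is a stop between vowels /u/ and /u/, so it spirantizes to the fricative [v]. /p/ is a stop between vowels /u/ and /e/, so it spirantizes to the fricative [f]. → [direhaoziuvufe].

sruhaevoresirov, genoplisiazu, direhaoziuvufe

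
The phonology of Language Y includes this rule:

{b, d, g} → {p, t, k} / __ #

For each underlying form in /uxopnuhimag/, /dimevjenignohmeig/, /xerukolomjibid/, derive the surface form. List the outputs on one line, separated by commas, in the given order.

uxopnuhimak, dimevjenignohmeik, xerukolomjibit

/uxopnuhimag/: /g/ is a voiced stop in word-final position, so it devoices to [k]. → [uxopnuhimak].
/dimevjenignohmeig/: /g/ is a voiced stop in word-final position, so it devoices to [k]. → [dimevjenignohmeik].
/xerukolomjibid/: /d/ is a voiced stop in word-final position, so it devoices to [t]. → [xerukolomjibit].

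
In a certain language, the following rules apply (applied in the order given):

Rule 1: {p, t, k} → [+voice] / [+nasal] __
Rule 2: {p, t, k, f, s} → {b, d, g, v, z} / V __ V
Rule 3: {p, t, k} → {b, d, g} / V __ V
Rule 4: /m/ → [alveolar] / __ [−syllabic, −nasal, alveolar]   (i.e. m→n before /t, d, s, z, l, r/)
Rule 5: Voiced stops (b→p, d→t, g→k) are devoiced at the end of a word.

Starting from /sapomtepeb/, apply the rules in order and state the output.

sabondebep

Rule 1 (post-nasal voicing): /t/ is a voiceless stop immediately after the nasal /m/, so it voices to [d]. /sapomtepeb/ → sapomdepeb.
Rule 2 (intervocalic voicing): /p/ is a voiceless obstruent between vowels /a/ and /o/, so it voices to [b]. /p/ is a voiceless obstruent between vowels /e/ and /e/, so it voices to [b]. /sapomdepeb/ → sabomdebeb.
Rule 3 (intervocalic voicing): no segment meets the environment; /sabomdebeb/ is unchanged.
Rule 4 (nasal place assimilation): /m/ precedes the alveolar consonant /d/, so it assimilates in place to [n]. /sabomdebeb/ → sabondebeb.
Rule 5 (final devoicing): /b/ is a voiced stop in word-final position, so it devoices to [p]. /sabondebeb/ → sabondebep.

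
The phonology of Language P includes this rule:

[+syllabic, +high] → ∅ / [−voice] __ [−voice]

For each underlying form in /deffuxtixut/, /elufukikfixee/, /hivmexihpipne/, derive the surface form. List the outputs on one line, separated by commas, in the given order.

/deffuxtixut/: /u/ is a high vowel flanked by voiceless consonants /f/ and /x/, so it deletes. /i/ is a high vowel flanked by voiceless consonants /t/ and /x/, so it deletes. /u/ is a high vowel flanked by voiceless consonants /x/ and /t/, so it deletes. → [deffxtxt].
/elufukikfixee/: /u/ is a high vowel flanked by voiceless consonants /f/ and /k/, so it deletes. /i/ is a high vowel flanked by voiceless consonants /k/ and /k/, so it deletes. /i/ is a high vowel flanked by voiceless consonants /f/ and /x/, so it deletes. → [elufkkfxee].
/hivmexihpipne/: /i/ is a high vowel flanked by voiceless consonants /x/ and /h/, so it deletes. /i/ is a high vowel flanked by voiceless consonants /p/ and /p/, so it deletes. → [hivmexhppne].

deffxtxt, elufkkfxee, hivmexhppne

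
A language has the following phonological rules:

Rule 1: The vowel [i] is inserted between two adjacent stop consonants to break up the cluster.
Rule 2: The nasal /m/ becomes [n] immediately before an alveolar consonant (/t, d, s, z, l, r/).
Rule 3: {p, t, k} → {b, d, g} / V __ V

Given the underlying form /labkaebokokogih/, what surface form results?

labigaebogogogih

Rule 1 (stop-cluster i-epenthesis): /b/ and /k/ form a stop–stop cluster, so [i] is inserted between them. /labkaebokokogih/ → labikaebokokogih.
Rule 2 (nasal place assimilation): no segment meets the environment; /labikaebokokogih/ is unchanged.
Rule 3 (intervocalic voicing): /k/ is a voiceless stop between vowels /i/ and /a/, so it voices to [g]. /k/ is a voiceless stop between vowels /o/ and /o/, so it voices to [g]. /k/ is a voiceless stop between vowels /o/ and /o/, so it voices to [g]. /labikaebokokogih/ → labigaebogogogih.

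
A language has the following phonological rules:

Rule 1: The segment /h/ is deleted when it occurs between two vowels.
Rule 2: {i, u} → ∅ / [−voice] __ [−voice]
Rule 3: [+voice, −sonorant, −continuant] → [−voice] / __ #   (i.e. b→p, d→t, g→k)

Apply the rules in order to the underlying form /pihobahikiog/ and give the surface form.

Rule 1 (intervocalic h-deletion): /h/ occurs between vowels /i/ and /o/, so it deletes. /h/ occurs between vowels /a/ and /i/, so it deletes. /pihobahikiog/ → piobaikiog.
Rule 2 (high vowel syncope): no segment meets the environment; /piobaikiog/ is unchanged.
Rule 3 (final devoicing): /g/ is a voiced stop in word-final position, so it devoices to [k]. /piobaikiog/ → piobaikiok.

piobaikiok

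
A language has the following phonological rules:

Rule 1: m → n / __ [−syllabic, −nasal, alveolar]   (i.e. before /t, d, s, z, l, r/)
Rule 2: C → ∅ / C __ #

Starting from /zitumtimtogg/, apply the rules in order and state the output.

zituntintog

Rule 1 (nasal place assimilation): /m/ precedes the alveolar consonant /t/, so it assimilates in place to [n]. /m/ precedes the alveolar consonant /t/, so it assimilates in place to [n]. /zitumtimtogg/ → zituntintogg.
Rule 2 (final cluster simplification): /g/ is the second consonant of a word-final cluster /gg/, so it deletes. /zituntintogg/ → zituntintog.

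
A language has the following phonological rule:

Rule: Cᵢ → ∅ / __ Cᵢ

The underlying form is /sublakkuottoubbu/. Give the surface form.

/kk/ is a geminate; the first /k/ deletes.
/tt/ is a geminate; the first /t/ deletes.
/bb/ is a geminate; the first /b/ deletes.
Surface form: [sublakuotoubu].

sublakuotoubu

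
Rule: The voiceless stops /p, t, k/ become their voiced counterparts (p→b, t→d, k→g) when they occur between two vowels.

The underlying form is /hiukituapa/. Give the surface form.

/k/ is a voiceless stop between vowels /u/ and /i/, so it voices to [g].
/t/ is a voiceless stop between vowels /i/ and /u/, so it voices to [d].
/p/ is a voiceless stop between vowels /a/ and /a/, so it voices to [b].
Surface form: [hiugiduaba].

hiugiduaba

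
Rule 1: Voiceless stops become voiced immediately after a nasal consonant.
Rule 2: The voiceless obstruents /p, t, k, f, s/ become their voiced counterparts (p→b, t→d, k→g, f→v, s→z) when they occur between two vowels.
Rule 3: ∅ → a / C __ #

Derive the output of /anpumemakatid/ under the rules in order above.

anbumemagadida

Rule 1 (post-nasal voicing): /p/ is a voiceless stop immediately after the nasal /n/, so it voices to [b]. /anpumemakatid/ → anbumemakatid.
Rule 2 (intervocalic voicing): /k/ is a voiceless obstruent between vowels /a/ and /a/, so it voices to [g]. /t/ is a voiceless obstruent between vowels /a/ and /i/, so it voices to [d]. /anbumemakatid/ → anbumemagadid.
Rule 3 (final a-epenthesis): the form ends in the consonant /d/, so [a] is inserted word-finally. /anbumemagadid/ → anbumemagadida.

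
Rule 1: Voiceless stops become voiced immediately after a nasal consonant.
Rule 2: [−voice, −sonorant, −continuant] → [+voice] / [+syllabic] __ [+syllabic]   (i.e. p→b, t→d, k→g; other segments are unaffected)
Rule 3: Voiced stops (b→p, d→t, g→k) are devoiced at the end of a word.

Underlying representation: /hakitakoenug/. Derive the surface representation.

hagidagoenuk

Rule 1 (post-nasal voicing): no segment meets the environment; /hakitakoenug/ is unchanged.
Rule 2 (intervocalic voicing): /k/ is a voiceless stop between vowels /a/ and /i/, so it voices to [g]. /t/ is a voiceless stop between vowels /i/ and /a/, so it voices to [d]. /k/ is a voiceless stop between vowels /a/ and /o/, so it voices to [g]. /hakitakoenug/ → hagidagoenug.
Rule 3 (final devoicing): /g/ is a voiced stop in word-final position, so it devoices to [k]. /hagidagoenug/ → hagidagoenuk.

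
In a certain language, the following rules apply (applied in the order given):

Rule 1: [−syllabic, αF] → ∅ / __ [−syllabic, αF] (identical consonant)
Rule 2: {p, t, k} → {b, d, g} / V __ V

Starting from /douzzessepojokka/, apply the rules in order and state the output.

douzesebojoga

Rule 1 (degemination): /zz/ is a geminate; the first /z/ deletes. /ss/ is a geminate; the first /s/ deletes. /kk/ is a geminate; the first /k/ deletes. /douzzessepojokka/ → douzesepojoka.
Rule 2 (intervocalic voicing): /p/ is a voiceless stop between vowels /e/ and /o/, so it voices to [b]. /k/ is a voiceless stop between vowels /o/ and /a/, so it voices to [g]. /douzesepojoka/ → douzesebojoga.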